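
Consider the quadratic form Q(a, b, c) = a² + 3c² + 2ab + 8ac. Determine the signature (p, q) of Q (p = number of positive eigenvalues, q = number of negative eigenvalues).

The symmetric matrix is A = [[1, 1, 4], [1, 0, 0], [4, 0, 3]].
An LDLᵀ factorisation of A has diagonal entries 1, -1, 3.
Counting signs: 2 positive, 1 negative.

(2, 1)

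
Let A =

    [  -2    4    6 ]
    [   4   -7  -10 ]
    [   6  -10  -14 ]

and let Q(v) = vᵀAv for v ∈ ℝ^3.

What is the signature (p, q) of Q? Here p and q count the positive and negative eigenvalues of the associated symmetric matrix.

Row-reducing A symmetrically gives the diagonal entries -2, 1, 0.
That gives 1 positive, 1 negative, 1 zero pivots.

(1, 1)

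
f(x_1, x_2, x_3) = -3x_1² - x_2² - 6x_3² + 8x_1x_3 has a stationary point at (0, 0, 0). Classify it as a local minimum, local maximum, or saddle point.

local maximum

The Hessian at the origin is H = [[-6, 0, 8], [0, -2, 0], [8, 0, -12]].
Symmetric row and column elimination reduces H to a congruent diagonal form with pivots -6, -2, -4/3.
Counting signs: 3 negative.
H is negative definite, so the origin is a strict local maximum.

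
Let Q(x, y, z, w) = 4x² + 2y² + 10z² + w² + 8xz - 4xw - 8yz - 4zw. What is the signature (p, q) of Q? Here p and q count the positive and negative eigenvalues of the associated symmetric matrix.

Write A = [[4, 0, 4, -2], [0, 2, -4, 0], [4, -4, 10, -2], [-2, 0, -2, 1]].
Congruent diagonalization of A (simultaneous row and column reduction) yields pivots 4, 2, -2, 0.
Counting signs: 2 positive, 1 negative, 1 zero.

(2, 1)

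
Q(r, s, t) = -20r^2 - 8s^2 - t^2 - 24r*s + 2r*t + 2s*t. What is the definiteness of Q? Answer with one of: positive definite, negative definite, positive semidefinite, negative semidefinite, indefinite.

negative definite

Write A = [[-20, -12, 1], [-12, -8, 1], [1, 1, -1]].
Symmetric row and column elimination reduces A to a congruent diagonal form with pivots -20, -4/5, -3/4.
That gives 3 negative pivots.
Hence Q is negative definite.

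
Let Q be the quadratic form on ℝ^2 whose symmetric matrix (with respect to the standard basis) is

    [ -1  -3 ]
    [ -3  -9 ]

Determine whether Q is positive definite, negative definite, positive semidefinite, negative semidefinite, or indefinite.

negative semidefinite

Symmetric row and column elimination reduces A to a congruent diagonal form with pivots -1, 0.
So there are 1 negative, 1 zero pivots.
Hence Q is negative semidefinite.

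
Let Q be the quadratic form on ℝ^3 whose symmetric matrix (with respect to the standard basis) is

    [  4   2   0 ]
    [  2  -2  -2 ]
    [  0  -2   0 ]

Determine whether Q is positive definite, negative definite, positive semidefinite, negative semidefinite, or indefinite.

indefinite

Row-reducing A symmetrically gives the diagonal entries 4, -3, 4/3.
That gives 2 positive, 1 negative pivots.
Hence Q is indefinite.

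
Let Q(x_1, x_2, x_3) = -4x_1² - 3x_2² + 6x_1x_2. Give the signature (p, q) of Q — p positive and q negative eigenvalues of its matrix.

(0, 2)

The associated matrix is A = [[-4, 3, 0], [3, -3, 0], [0, 0, 0]].
Row-reducing A symmetrically gives the diagonal entries -4, -3/4, 0.
That gives 2 negative, 1 zero pivots.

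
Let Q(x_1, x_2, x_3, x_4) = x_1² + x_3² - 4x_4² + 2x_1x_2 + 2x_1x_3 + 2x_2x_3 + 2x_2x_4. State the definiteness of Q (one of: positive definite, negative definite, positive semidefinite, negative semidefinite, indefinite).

The associated matrix is A = [[1, 1, 1, 0], [1, 0, 1, 1], [1, 1, 1, 0], [0, 1, 0, -4]].
Symmetric row and column elimination reduces A to a congruent diagonal form with pivots 1, -1, 0, -3.
So there are 1 positive, 2 negative, 1 zero pivots.
Hence Q is indefinite.

indefinite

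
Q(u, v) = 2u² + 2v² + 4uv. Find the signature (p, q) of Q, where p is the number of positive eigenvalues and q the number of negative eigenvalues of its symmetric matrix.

The associated matrix is A = [[2, 2], [2, 2]].
Row-reducing A symmetrically gives the diagonal entries 2, 0.
So there are 1 positive, 1 zero pivots.

(1, 0)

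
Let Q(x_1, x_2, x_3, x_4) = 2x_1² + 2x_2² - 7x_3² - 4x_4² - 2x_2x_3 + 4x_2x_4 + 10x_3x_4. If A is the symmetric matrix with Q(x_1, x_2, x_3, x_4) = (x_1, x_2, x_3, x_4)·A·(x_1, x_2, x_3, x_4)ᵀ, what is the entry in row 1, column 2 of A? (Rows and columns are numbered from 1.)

0

The coefficient of x_1·x_2 in Q is 0. For a symmetric A this equals A[1,2] + A[2,1] = 2·A[1,2].
So A[1,2] = 0/2 = 0.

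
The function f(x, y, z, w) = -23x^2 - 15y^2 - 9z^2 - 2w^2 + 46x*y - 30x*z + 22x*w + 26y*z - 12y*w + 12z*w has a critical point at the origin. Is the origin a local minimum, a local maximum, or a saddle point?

saddle point

The Hessian at the origin is H = [[-46, 46, -30, 22], [46, -30, 26, -12], [-30, 26, -18, 12], [22, -12, 12, -4]].
Symmetric row and column elimination reduces H to a congruent diagonal form with pivots -46, 16, 13/23, 3/13.
Counting signs: 3 positive, 1 negative.
H is indefinite, so the origin is a saddle point.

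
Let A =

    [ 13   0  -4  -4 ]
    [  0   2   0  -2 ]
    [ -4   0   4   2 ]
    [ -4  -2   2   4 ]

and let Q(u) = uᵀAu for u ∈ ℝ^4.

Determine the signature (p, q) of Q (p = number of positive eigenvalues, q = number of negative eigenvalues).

Row-reducing A symmetrically gives the diagonal entries 13, 2, 36/13, 5/9.
Counting signs: 4 positive.

(4, 0)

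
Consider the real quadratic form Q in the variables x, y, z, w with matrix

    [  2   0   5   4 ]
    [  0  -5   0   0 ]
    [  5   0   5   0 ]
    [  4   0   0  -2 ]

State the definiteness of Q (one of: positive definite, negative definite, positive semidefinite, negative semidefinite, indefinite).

Applying the same elementary operations to the rows and columns of A produces a congruent diagonal matrix with entries 2, -5, -15/2, 10/3.
That gives 2 positive, 2 negative pivots.
Hence Q is indefinite.

indefinite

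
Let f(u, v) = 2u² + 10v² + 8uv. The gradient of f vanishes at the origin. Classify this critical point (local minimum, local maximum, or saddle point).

local minimum

The Hessian at the origin is H = [[4, 8], [8, 20]].
det H = 4·20 − (8)² = 16 > 0 and H[1,1] = 4 > 0, so H is positive definite.
Therefore the origin is a local minimum.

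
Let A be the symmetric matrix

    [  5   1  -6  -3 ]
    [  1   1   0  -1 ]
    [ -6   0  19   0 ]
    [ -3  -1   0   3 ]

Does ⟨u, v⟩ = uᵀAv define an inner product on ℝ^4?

Applying the same elementary operations to the rows and columns of A produces a congruent diagonal matrix with entries 5, 4/5, 10, 1/10.
Counting signs: 4 positive.
Hence Q is positive definite.
⟨·,·⟩ is an inner product exactly when A is positive definite.

yes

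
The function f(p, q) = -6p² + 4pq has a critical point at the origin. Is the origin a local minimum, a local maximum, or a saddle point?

saddle point

The Hessian at the origin is H = [[-12, 4], [4, 0]].
det H = -12·0 − (4)² = -16 < 0, so H is indefinite.
Therefore the origin is a saddle point.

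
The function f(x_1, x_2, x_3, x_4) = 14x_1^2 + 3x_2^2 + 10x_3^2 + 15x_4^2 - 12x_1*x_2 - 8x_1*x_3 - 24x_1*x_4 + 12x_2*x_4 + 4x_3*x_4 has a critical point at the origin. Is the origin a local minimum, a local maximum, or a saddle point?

The Hessian at the origin is H = [[28, -12, -8, -24], [-12, 6, 0, 12], [-8, 0, 20, 4], [-24, 12, 4, 30]].
Row-reducing H symmetrically gives the diagonal entries 28, 6/7, 4, 2.
Counting signs: 4 positive.
H is positive definite, so the origin is a strict local minimum.

local minimum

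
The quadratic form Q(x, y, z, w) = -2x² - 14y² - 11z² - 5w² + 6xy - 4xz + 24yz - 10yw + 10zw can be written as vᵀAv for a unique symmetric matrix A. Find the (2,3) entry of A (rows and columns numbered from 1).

The coefficient of y·z in Q is 24. For a symmetric A this equals A[2,3] + A[3,2] = 2·A[2,3].
So A[2,3] = 24/2 = 12.

12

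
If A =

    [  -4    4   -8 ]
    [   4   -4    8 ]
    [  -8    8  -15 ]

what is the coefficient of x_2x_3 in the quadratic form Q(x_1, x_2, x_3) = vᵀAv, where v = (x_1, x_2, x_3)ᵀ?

The coefficient of x_2x_3 is A[2,3] + A[3,2] = 2·8 = 16.

16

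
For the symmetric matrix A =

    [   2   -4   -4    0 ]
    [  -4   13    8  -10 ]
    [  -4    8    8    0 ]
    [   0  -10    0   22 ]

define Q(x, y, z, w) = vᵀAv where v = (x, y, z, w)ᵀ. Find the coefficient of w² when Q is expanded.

The coefficient of w² is the diagonal entry A[4,4] = 22.

22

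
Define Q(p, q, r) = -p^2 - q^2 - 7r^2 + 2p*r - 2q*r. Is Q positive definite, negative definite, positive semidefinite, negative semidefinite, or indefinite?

negative definite

The symmetric matrix is A = [[-1, 0, 1], [0, -1, -1], [1, -1, -7]].
An LDLᵀ factorisation of A has diagonal entries -1, -1, -5.
Counting signs: 3 negative.
Hence Q is negative definite.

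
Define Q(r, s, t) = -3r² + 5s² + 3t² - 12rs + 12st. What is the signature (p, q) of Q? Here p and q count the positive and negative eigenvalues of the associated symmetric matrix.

The symmetric matrix is A = [[-3, -6, 0], [-6, 5, 6], [0, 6, 3]].
An LDLᵀ factorisation of A has diagonal entries -3, 17, 15/17.
That gives 2 positive, 1 negative pivots.

(2, 1)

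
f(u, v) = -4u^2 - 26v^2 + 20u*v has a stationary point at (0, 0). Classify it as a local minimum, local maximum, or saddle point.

local maximum

The Hessian at the origin is H = [[-8, 20], [20, -52]].
det H = -8·-52 − (20)² = 16 > 0 and H[1,1] = -8 < 0, so H is negative definite.
Therefore the origin is a local maximum.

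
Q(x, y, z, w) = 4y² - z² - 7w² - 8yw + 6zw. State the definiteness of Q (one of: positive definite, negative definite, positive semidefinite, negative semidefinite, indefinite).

indefinite

Write A = [[0, 0, 0, 0], [0, 4, 0, -4], [0, 0, -1, 3], [0, -4, 3, -7]].
Row-reducing A symmetrically gives the diagonal entries 0, 4, -1, -2.
That gives 1 positive, 2 negative, 1 zero pivots.
Hence Q is indefinite.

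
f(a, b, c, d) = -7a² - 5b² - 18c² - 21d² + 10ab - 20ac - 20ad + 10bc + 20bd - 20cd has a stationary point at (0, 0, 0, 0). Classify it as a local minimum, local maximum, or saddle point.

local maximum

The Hessian at the origin is H = [[-14, 10, -20, -20], [10, -10, 10, 20], [-20, 10, -36, -20], [-20, 20, -20, -42]].
An LDLᵀ factorisation of H has diagonal entries -14, -20/7, -1, -2.
That gives 4 negative pivots.
H is negative definite, so the origin is a strict local maximum.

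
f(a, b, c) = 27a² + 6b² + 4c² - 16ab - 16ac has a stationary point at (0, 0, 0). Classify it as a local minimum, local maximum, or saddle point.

The Hessian at the origin is H = [[54, -16, -16], [-16, 12, 0], [-16, 0, 8]].
Congruent diagonalization of H (simultaneous row and column reduction) yields pivots 54, 196/27, 8/49.
Counting signs: 3 positive.
H is positive definite, so the origin is a strict local minimum.

local minimum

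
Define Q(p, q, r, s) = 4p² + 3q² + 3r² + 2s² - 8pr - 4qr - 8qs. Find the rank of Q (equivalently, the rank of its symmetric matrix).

4

The symmetric matrix is A = [[4, 0, -4, 0], [0, 3, -2, -4], [-4, -2, 3, 0], [0, -4, 0, 2]].
Row-reducing A symmetrically gives the diagonal entries 4, 3, -7/3, -2/7.
That gives 2 positive, 2 negative pivots.
The rank is the number of nonzero pivots: 4.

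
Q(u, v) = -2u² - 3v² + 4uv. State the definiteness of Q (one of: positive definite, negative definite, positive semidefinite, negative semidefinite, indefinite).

negative definite

The symmetric matrix of Q is A = [[-2, 2], [2, -3]].
Leading principal minors: Δ_1 = -2, Δ_2 = 2.
The signs alternate starting with Δ_1 < 0, so by Sylvester's criterion Q is negative definite.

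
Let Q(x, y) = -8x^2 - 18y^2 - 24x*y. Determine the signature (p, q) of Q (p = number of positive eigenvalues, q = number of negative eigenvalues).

(0, 1)

The symmetric matrix is A = [[-8, -12], [-12, -18]].
Congruent diagonalization of A (simultaneous row and column reduction) yields pivots -8, 0.
So there are 1 negative, 1 zero pivots.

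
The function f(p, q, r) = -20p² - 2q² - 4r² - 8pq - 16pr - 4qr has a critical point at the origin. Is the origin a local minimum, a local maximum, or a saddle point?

The Hessian at the origin is H = [[-40, -8, -16], [-8, -4, -4], [-16, -4, -8]].
Applying the same elementary operations to the rows and columns of H produces a congruent diagonal matrix with entries -40, -12/5, -4/3.
Counting signs: 3 negative.
H is negative definite, so the origin is a strict local maximum.

local maximum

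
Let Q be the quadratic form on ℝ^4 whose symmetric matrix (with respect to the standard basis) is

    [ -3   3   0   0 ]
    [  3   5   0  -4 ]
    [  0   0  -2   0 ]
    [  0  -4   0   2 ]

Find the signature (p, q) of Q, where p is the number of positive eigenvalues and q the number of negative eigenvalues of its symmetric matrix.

(1, 2)

Row-reducing A symmetrically gives the diagonal entries -3, 8, -2, 0.
Counting signs: 1 positive, 2 negative, 1 zero.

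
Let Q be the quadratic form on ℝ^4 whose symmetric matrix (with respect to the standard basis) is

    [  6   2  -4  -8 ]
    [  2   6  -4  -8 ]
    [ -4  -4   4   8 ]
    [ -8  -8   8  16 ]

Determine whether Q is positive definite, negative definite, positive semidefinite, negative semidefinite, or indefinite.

positive semidefinite

Symmetric row and column elimination reduces A to a congruent diagonal form with pivots 6, 16/3, 0, 0.
So there are 2 positive, 2 zero pivots.
Hence Q is positive semidefinite.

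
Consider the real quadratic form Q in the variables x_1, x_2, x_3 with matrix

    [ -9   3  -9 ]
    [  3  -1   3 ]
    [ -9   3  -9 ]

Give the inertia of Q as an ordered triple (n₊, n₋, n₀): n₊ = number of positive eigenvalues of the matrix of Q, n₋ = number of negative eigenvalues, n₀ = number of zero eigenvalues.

(0, 1, 2)

Applying the same elementary operations to the rows and columns of A produces a congruent diagonal matrix with entries -9, 0, 0.
That gives 1 negative, 2 zero pivots.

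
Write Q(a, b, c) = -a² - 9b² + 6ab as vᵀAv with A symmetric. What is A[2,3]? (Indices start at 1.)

The coefficient of b·c in Q is 0. For a symmetric A this equals A[2,3] + A[3,2] = 2·A[2,3].
So A[2,3] = 0/2 = 0.

0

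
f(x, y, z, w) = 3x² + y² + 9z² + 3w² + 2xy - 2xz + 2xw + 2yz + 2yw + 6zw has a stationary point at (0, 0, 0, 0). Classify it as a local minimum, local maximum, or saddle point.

The Hessian at the origin is H = [[6, 2, -2, 2], [2, 2, 2, 2], [-2, 2, 18, 6], [2, 2, 6, 6]].
Row-reducing H symmetrically gives the diagonal entries 6, 4/3, 12, 8/3.
That gives 4 positive pivots.
H is positive definite, so the origin is a strict local minimum.

local minimum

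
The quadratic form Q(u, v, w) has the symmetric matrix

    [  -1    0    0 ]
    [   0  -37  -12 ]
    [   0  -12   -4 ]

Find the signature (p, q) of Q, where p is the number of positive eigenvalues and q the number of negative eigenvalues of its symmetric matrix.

(0, 3)

Congruent diagonalization of A (simultaneous row and column reduction) yields pivots -1, -37, -4/37.
That gives 3 negative pivots.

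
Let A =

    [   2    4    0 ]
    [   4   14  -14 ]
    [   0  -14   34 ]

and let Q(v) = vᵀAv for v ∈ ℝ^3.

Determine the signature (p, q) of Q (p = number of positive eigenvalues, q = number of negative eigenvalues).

Symmetric row and column elimination reduces A to a congruent diagonal form with pivots 2, 6, 4/3.
Counting signs: 3 positive.

(3, 0)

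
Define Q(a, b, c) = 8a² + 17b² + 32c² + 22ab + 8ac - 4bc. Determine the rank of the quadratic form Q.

The symmetric matrix is A = [[8, 11, 4], [11, 17, -2], [4, -2, 32]].
Row-reducing A symmetrically gives the diagonal entries 8, 15/8, 0.
So there are 2 positive, 1 zero pivots.
The rank is the number of nonzero pivots: 2.

2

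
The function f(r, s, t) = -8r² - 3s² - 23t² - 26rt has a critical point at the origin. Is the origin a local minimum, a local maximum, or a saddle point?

local maximum

The Hessian at the origin is H = [[-16, 0, -26], [0, -6, 0], [-26, 0, -46]].
Congruent diagonalization of H (simultaneous row and column reduction) yields pivots -16, -6, -15/4.
Counting signs: 3 negative.
H is negative definite, so the origin is a strict local maximum.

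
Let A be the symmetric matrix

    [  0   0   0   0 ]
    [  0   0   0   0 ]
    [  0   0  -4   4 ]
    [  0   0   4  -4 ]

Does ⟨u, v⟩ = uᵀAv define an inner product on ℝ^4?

Symmetric row and column elimination reduces A to a congruent diagonal form with pivots 0, 0, -4, 0.
That gives 1 negative, 3 zero pivots.
Hence Q is negative semidefinite.
⟨·,·⟩ is an inner product exactly when A is positive definite.

no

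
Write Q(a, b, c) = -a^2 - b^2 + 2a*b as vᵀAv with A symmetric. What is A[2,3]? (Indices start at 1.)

0

The coefficient of b·c in Q is 0. For a symmetric A this equals A[2,3] + A[3,2] = 2·A[2,3].
So A[2,3] = 0/2 = 0.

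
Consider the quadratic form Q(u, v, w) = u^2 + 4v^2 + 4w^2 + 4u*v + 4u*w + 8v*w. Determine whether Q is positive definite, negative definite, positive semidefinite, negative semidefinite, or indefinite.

positive semidefinite

The symmetric matrix is A = [[1, 2, 2], [2, 4, 4], [2, 4, 4]].
Row-reducing A symmetrically gives the diagonal entries 1, 0, 0.
That gives 1 positive, 2 zero pivots.
Hence Q is positive semidefinite.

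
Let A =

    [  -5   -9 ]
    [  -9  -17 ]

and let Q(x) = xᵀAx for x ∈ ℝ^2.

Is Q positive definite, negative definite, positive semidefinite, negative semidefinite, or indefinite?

An LDLᵀ factorisation of A has diagonal entries -5, -4/5.
So there are 2 negative pivots.
Hence Q is negative definite.

negative definite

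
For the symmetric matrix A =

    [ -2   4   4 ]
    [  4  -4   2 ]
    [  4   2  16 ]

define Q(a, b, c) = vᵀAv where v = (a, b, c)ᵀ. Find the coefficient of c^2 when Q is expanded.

16

The coefficient of c^2 is the diagonal entry A[3,3] = 16.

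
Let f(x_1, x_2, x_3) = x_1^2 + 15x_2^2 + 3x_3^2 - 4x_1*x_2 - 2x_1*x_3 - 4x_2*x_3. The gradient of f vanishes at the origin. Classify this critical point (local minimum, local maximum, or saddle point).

The Hessian at the origin is H = [[2, -4, -2], [-4, 30, -4], [-2, -4, 6]].
Congruent diagonalization of H (simultaneous row and column reduction) yields pivots 2, 22, 12/11.
That gives 3 positive pivots.
H is positive definite, so the origin is a strict local minimum.

local minimum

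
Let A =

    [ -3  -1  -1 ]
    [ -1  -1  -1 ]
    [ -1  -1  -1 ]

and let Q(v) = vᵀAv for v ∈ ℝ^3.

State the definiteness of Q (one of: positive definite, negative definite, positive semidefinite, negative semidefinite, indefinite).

Applying the same elementary operations to the rows and columns of A produces a congruent diagonal matrix with entries -3, -2/3, 0.
That gives 2 negative, 1 zero pivots.
Hence Q is negative semidefinite.

negative semidefinite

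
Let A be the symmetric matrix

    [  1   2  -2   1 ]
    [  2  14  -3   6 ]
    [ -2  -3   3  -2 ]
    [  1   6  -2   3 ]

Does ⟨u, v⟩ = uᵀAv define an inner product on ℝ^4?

Congruent diagonalization of A (simultaneous row and column reduction) yields pivots 1, 10, -11/10, 6/11.
So there are 3 positive, 1 negative pivots.
Hence Q is indefinite.
⟨·,·⟩ is an inner product exactly when A is positive definite.

no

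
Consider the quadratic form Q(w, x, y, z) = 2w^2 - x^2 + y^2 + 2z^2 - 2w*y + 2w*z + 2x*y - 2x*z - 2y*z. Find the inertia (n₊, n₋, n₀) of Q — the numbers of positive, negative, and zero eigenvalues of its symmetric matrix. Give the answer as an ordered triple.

The symmetric matrix is A = [[2, 0, -1, 1], [0, -1, 1, -1], [-1, 1, 1, -1], [1, -1, -1, 2]].
Symmetric row and column elimination reduces A to a congruent diagonal form with pivots 2, -1, 3/2, 1.
Counting signs: 3 positive, 1 negative.

(3, 1, 0)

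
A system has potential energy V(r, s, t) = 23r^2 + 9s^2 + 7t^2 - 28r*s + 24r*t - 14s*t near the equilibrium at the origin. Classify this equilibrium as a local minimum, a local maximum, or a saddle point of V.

local minimum

The Hessian at the origin is H = [[46, -28, 24], [-28, 18, -14], [24, -14, 14]].
Congruent diagonalization of H (simultaneous row and column reduction) yields pivots 46, 22/23, 12/11.
That gives 3 positive pivots.
H is positive definite, so the origin is a strict local minimum.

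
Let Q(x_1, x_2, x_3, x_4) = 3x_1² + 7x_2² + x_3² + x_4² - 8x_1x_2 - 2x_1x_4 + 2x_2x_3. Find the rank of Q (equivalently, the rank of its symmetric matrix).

Write A = [[3, -4, 0, -1], [-4, 7, 1, 0], [0, 1, 1, 0], [-1, 0, 0, 1]].
An LDLᵀ factorisation of A has diagonal entries 3, 5/3, 2/5, -2.
So there are 3 positive, 1 negative pivots.
The rank is the number of nonzero pivots: 4.

4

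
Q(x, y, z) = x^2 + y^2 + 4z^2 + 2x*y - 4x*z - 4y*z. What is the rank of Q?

1

The associated matrix is A = [[1, 1, -2], [1, 1, -2], [-2, -2, 4]].
Applying the same elementary operations to the rows and columns of A produces a congruent diagonal matrix with entries 1, 0, 0.
That gives 1 positive, 2 zero pivots.
The rank is the number of nonzero pivots: 1.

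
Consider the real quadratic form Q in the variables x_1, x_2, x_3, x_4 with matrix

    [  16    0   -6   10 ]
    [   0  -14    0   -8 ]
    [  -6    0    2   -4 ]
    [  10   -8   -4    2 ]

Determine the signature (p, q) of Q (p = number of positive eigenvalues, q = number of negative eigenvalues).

An LDLᵀ factorisation of A has diagonal entries 16, -14, -1/4, 4/7.
That gives 2 positive, 2 negative pivots.

(2, 2)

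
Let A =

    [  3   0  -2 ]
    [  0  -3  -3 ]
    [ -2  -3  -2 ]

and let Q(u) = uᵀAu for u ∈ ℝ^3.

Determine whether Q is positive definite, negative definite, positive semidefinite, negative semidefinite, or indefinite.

Symmetric row and column elimination reduces A to a congruent diagonal form with pivots 3, -3, -1/3.
That gives 1 positive, 2 negative pivots.
Hence Q is indefinite.

indefinite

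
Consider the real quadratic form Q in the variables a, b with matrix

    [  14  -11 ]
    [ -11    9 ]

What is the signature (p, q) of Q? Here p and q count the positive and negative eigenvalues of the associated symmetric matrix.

(2, 0)

Symmetric row and column elimination reduces A to a congruent diagonal form with pivots 14, 5/14.
Counting signs: 2 positive.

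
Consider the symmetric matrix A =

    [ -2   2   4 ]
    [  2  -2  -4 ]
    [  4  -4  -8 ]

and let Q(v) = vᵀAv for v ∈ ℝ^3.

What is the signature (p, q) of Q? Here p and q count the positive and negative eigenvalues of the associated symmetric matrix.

(0, 1)

Applying the same elementary operations to the rows and columns of A produces a congruent diagonal matrix with entries -2, 0, 0.
Counting signs: 1 negative, 2 zero.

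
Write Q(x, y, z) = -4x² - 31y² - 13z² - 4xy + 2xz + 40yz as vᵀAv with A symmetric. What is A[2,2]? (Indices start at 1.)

-31

The coefficient of y² in Q is -31, and that is exactly A[2,2].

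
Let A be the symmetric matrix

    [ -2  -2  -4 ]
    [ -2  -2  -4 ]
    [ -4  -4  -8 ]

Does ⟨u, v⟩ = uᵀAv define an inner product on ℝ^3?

Congruent diagonalization of A (simultaneous row and column reduction) yields pivots -2, 0, 0.
Counting signs: 1 negative, 2 zero.
Hence Q is negative semidefinite.
⟨·,·⟩ is an inner product exactly when A is positive definite.

no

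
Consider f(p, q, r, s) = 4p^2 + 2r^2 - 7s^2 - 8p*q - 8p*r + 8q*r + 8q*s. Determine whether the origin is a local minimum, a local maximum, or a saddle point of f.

The Hessian at the origin is H = [[8, -8, -8, 0], [-8, 0, 8, 8], [-8, 8, 4, 0], [0, 8, 0, -14]].
An LDLᵀ factorisation of H has diagonal entries 8, -8, -4, -6.
Counting signs: 1 positive, 3 negative.
H is indefinite, so the origin is a saddle point.

saddle point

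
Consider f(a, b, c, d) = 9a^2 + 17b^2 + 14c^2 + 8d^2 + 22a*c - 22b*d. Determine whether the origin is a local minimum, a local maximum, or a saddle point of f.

local minimum

The Hessian at the origin is H = [[18, 0, 22, 0], [0, 34, 0, -22], [22, 0, 28, 0], [0, -22, 0, 16]].
Symmetric row and column elimination reduces H to a congruent diagonal form with pivots 18, 34, 10/9, 30/17.
That gives 4 positive pivots.
H is positive definite, so the origin is a strict local minimum.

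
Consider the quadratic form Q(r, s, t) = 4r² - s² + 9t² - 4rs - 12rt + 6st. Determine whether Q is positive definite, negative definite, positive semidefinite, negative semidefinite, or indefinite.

indefinite

Write A = [[4, -2, -6], [-2, -1, 3], [-6, 3, 9]].
Congruent diagonalization of A (simultaneous row and column reduction) yields pivots 4, -2, 0.
Counting signs: 1 positive, 1 negative, 1 zero.
Hence Q is indefinite.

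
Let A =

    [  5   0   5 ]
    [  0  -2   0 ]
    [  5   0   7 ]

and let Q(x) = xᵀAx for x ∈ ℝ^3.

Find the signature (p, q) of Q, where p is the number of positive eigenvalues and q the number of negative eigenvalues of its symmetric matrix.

(2, 1)

Row-reducing A symmetrically gives the diagonal entries 5, -2, 2.
That gives 2 positive, 1 negative pivots.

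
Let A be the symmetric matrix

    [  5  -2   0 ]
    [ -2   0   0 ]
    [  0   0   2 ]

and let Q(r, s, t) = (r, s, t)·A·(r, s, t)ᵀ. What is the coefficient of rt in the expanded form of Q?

0

The coefficient of rt is A[1,3] + A[3,1] = 2·0 = 0.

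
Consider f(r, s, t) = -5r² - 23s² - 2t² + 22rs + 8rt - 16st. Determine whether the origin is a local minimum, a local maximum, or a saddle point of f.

saddle point

The Hessian at the origin is H = [[-10, 22, 8], [22, -46, -16], [8, -16, -4]].
Congruent diagonalization of H (simultaneous row and column reduction) yields pivots -10, 12/5, 4/3.
That gives 2 positive, 1 negative pivots.
H is indefinite, so the origin is a saddle point.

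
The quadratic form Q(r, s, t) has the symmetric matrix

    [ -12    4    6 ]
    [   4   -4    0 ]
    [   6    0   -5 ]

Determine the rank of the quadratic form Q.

Symmetric row and column elimination reduces A to a congruent diagonal form with pivots -12, -8/3, -1/2.
Counting signs: 3 negative.
The rank is the number of nonzero pivots: 3.

3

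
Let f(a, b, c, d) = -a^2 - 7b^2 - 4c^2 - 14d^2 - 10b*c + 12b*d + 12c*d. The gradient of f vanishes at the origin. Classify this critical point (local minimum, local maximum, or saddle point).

local maximum

The Hessian at the origin is H = [[-2, 0, 0, 0], [0, -14, -10, 12], [0, -10, -8, 12], [0, 12, 12, -28]].
An LDLᵀ factorisation of H has diagonal entries -2, -14, -6/7, -4.
Counting signs: 4 negative.
H is negative definite, so the origin is a strict local maximum.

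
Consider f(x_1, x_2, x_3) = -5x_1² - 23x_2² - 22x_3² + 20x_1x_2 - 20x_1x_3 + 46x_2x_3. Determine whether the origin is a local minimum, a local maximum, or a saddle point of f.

saddle point

The Hessian at the origin is H = [[-10, 20, -20], [20, -46, 46], [-20, 46, -44]].
Row-reducing H symmetrically gives the diagonal entries -10, -6, 2.
That gives 1 positive, 2 negative pivots.
H is indefinite, so the origin is a saddle point.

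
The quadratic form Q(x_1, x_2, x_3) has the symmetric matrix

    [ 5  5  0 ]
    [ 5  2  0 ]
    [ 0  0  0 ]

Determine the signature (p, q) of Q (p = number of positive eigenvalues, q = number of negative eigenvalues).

(1, 1)

Applying the same elementary operations to the rows and columns of A produces a congruent diagonal matrix with entries 5, -3, 0.
Counting signs: 1 positive, 1 negative, 1 zero.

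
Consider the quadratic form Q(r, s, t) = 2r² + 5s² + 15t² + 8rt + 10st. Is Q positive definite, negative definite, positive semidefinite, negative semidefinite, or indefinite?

The symmetric matrix is A = [[2, 0, 4], [0, 5, 5], [4, 5, 15]].
An LDLᵀ factorisation of A has diagonal entries 2, 5, 2.
So there are 3 positive pivots.
Hence Q is positive definite.

positive definite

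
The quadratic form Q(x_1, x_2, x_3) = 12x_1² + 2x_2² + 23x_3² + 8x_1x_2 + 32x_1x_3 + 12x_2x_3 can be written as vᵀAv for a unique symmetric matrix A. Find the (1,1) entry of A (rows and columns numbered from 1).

The coefficient of x_1² in Q is 12, and that is exactly A[1,1].

12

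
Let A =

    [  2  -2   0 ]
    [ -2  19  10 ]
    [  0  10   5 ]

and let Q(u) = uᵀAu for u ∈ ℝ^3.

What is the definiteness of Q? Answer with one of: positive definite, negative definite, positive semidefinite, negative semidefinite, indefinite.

Applying the same elementary operations to the rows and columns of A produces a congruent diagonal matrix with entries 2, 17, -15/17.
Counting signs: 2 positive, 1 negative.
Hence Q is indefinite.

indefinite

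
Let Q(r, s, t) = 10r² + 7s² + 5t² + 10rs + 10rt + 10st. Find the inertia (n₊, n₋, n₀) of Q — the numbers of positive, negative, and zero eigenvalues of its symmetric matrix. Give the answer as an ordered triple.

The symmetric matrix is A = [[10, 5, 5], [5, 7, 5], [5, 5, 5]].
Row-reducing A symmetrically gives the diagonal entries 10, 9/2, 10/9.
So there are 3 positive pivots.

(3, 0, 0)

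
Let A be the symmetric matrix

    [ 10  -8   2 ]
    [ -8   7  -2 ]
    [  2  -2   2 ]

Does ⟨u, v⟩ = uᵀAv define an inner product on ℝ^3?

Leading principal minors: Δ_1 = 10, Δ_2 = 6, Δ_3 = 8.
All leading principal minors are positive, so by Sylvester's criterion Q is positive definite.
⟨·,·⟩ is an inner product exactly when A is positive definite.

yes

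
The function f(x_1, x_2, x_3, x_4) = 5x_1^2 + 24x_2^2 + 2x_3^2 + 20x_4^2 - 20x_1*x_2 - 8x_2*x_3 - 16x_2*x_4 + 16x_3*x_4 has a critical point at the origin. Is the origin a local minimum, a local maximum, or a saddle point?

saddle point

The Hessian at the origin is H = [[10, -20, 0, 0], [-20, 48, -8, -16], [0, -8, 4, 16], [0, -16, 16, 40]].
An LDLᵀ factorisation of H has diagonal entries 10, 8, -4, 8.
That gives 3 positive, 1 negative pivots.
H is indefinite, so the origin is a saddle point.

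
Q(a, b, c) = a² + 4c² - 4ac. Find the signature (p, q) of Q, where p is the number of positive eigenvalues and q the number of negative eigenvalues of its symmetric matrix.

Write A = [[1, 0, -2], [0, 0, 0], [-2, 0, 4]].
Applying the same elementary operations to the rows and columns of A produces a congruent diagonal matrix with entries 1, 0, 0.
Counting signs: 1 positive, 2 zero.

(1, 0)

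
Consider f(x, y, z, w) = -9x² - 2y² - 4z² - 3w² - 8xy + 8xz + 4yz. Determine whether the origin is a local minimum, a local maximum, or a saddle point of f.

local maximum

The Hessian at the origin is H = [[-18, -8, 8, 0], [-8, -4, 4, 0], [8, 4, -8, 0], [0, 0, 0, -6]].
Congruent diagonalization of H (simultaneous row and column reduction) yields pivots -18, -4/9, -4, -6.
That gives 4 negative pivots.
H is negative definite, so the origin is a strict local maximum.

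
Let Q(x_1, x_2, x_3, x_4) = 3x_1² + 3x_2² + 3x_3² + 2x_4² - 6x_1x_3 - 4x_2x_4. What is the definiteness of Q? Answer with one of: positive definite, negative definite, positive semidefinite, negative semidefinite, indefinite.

positive semidefinite

Write A = [[3, 0, -3, 0], [0, 3, 0, -2], [-3, 0, 3, 0], [0, -2, 0, 2]].
Row-reducing A symmetrically gives the diagonal entries 3, 3, 0, 2/3.
So there are 3 positive, 1 zero pivots.
Hence Q is positive semidefinite.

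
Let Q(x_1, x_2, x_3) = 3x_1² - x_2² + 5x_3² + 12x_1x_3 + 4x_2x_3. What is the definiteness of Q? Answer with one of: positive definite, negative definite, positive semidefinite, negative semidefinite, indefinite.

The symmetric matrix is A = [[3, 0, 6], [0, -1, 2], [6, 2, 5]].
Applying the same elementary operations to the rows and columns of A produces a congruent diagonal matrix with entries 3, -1, -3.
That gives 1 positive, 2 negative pivots.
Hence Q is indefinite.

indefinite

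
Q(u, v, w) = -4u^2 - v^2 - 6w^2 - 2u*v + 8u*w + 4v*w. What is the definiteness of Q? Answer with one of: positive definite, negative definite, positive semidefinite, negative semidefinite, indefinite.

negative definite

The symmetric matrix of Q is A = [[-4, -1, 4], [-1, -1, 2], [4, 2, -6]].
Leading principal minors: Δ_1 = -4, Δ_2 = 3, Δ_3 = -2.
The signs alternate starting with Δ_1 < 0, so by Sylvester's criterion Q is negative definite.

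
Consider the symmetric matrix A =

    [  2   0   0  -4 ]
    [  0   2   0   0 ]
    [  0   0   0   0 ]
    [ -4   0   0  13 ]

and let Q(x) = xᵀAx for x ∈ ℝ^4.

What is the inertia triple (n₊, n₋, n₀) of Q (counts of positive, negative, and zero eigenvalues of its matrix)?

Symmetric row and column elimination reduces A to a congruent diagonal form with pivots 2, 2, 0, 5.
So there are 3 positive, 1 zero pivots.

(3, 0, 1)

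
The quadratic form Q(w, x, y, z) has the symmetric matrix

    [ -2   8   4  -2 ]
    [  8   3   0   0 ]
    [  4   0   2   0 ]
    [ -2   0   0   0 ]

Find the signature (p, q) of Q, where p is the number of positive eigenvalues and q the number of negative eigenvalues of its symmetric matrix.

Applying the same elementary operations to the rows and columns of A produces a congruent diagonal matrix with entries -2, 35, 94/35, 6/47.
That gives 3 positive, 1 negative pivots.

(3, 1)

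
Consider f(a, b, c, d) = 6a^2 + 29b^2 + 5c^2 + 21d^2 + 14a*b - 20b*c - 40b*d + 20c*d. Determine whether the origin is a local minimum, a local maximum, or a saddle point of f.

local minimum

The Hessian at the origin is H = [[12, 14, 0, 0], [14, 58, -20, -40], [0, -20, 10, 20], [0, -40, 20, 42]].
An LDLᵀ factorisation of H has diagonal entries 12, 125/3, 2/5, 2.
Counting signs: 4 positive.
H is positive definite, so the origin is a strict local minimum.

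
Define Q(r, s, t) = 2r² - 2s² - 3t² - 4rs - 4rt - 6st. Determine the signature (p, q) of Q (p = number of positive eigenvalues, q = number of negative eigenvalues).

Write A = [[2, -2, -2], [-2, -2, -3], [-2, -3, -3]].
Symmetric row and column elimination reduces A to a congruent diagonal form with pivots 2, -4, 5/4.
That gives 2 positive, 1 negative pivots.

(2, 1)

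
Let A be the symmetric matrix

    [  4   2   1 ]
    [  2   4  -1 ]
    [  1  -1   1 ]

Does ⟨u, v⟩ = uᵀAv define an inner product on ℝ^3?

Row-reducing A symmetrically gives the diagonal entries 4, 3, 0.
That gives 2 positive, 1 zero pivots.
Hence Q is positive semidefinite.
⟨·,·⟩ is an inner product exactly when A is positive definite.

no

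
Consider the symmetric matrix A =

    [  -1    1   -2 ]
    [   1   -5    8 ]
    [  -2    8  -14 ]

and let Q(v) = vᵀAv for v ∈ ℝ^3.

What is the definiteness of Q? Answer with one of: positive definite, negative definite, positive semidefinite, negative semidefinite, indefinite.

negative definite

Row-reducing A symmetrically gives the diagonal entries -1, -4, -1.
That gives 3 negative pivots.
Hence Q is negative definite.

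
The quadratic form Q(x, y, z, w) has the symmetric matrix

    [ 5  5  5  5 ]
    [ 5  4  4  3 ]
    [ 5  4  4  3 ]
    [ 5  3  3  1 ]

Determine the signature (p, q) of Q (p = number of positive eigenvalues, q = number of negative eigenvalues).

(1, 1)

Row-reducing A symmetrically gives the diagonal entries 5, -1, 0, 0.
That gives 1 positive, 1 negative, 2 zero pivots.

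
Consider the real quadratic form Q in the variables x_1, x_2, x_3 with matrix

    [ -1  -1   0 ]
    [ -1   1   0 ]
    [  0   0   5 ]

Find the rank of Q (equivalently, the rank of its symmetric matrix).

An LDLᵀ factorisation of A has diagonal entries -1, 2, 5.
So there are 2 positive, 1 negative pivots.
The rank is the number of nonzero pivots: 3.

3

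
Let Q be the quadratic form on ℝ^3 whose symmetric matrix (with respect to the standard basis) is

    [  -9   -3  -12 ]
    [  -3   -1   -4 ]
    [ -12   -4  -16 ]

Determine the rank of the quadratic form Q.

Congruent diagonalization of A (simultaneous row and column reduction) yields pivots -9, 0, 0.
So there are 1 negative, 2 zero pivots.
The rank is the number of nonzero pivots: 1.

1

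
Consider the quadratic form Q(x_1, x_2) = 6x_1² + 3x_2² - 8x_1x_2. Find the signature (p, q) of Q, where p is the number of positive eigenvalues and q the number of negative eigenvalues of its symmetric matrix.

Write A = [[6, -4], [-4, 3]].
Symmetric row and column elimination reduces A to a congruent diagonal form with pivots 6, 1/3.
Counting signs: 2 positive.

(2, 0)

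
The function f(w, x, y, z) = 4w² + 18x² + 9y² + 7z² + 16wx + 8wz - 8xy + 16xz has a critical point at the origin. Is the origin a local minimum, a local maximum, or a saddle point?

local minimum

The Hessian at the origin is H = [[8, 16, 0, 8], [16, 36, -8, 16], [0, -8, 18, 0], [8, 16, 0, 14]].
An LDLᵀ factorisation of H has diagonal entries 8, 4, 2, 6.
So there are 4 positive pivots.
H is positive definite, so the origin is a strict local minimum.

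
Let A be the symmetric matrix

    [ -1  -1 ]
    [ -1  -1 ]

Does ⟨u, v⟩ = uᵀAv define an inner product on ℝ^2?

Applying the same elementary operations to the rows and columns of A produces a congruent diagonal matrix with entries -1, 0.
So there are 1 negative, 1 zero pivots.
Hence Q is negative semidefinite.
⟨·,·⟩ is an inner product exactly when A is positive definite.

no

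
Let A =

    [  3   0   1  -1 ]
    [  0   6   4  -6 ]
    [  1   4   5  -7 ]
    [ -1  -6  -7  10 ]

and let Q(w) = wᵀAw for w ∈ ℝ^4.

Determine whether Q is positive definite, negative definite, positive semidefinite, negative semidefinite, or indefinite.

Applying the same elementary operations to the rows and columns of A produces a congruent diagonal matrix with entries 3, 6, 2, 1/9.
That gives 4 positive pivots.
Hence Q is positive definite.

positive definite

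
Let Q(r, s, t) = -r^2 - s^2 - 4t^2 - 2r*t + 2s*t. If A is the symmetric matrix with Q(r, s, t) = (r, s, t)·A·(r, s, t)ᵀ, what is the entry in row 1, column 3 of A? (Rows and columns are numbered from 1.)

The coefficient of r·t in Q is -2. For a symmetric A this equals A[1,3] + A[3,1] = 2·A[1,3].
So A[1,3] = -2/2 = -1.

-1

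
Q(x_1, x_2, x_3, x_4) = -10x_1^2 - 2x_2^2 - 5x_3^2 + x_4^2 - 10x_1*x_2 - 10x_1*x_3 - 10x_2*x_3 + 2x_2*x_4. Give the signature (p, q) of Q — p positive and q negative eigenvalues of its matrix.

Write A = [[-10, -5, -5, 0], [-5, -2, -5, 1], [-5, -5, -5, 0], [0, 1, 0, 1]].
Symmetric row and column elimination reduces A to a congruent diagonal form with pivots -10, 1/2, -15, 2/3.
That gives 2 positive, 2 negative pivots.

(2, 2)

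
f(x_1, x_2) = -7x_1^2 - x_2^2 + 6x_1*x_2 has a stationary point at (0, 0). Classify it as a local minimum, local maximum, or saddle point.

The Hessian at the origin is H = [[-14, 6], [6, -2]].
det H = -14·-2 − (6)² = -8 < 0, so H is indefinite.
Therefore the origin is a saddle point.

saddle point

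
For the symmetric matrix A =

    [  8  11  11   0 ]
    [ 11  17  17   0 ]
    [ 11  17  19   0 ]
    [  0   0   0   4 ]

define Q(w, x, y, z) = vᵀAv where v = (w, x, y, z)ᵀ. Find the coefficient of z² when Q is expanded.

4

The coefficient of z² is the diagonal entry A[4,4] = 4.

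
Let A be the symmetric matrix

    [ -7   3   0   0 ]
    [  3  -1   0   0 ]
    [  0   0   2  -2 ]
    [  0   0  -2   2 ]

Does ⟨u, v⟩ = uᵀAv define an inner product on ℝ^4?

no

Applying the same elementary operations to the rows and columns of A produces a congruent diagonal matrix with entries -7, 2/7, 2, 0.
That gives 2 positive, 1 negative, 1 zero pivots.
Hence Q is indefinite.
⟨·,·⟩ is an inner product exactly when A is positive definite.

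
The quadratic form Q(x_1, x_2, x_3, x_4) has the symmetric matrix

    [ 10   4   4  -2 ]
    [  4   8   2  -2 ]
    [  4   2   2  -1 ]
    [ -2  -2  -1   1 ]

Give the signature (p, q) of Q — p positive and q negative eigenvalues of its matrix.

(4, 0)

An LDLᵀ factorisation of A has diagonal entries 10, 32/5, 3/8, 1/3.
That gives 4 positive pivots.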